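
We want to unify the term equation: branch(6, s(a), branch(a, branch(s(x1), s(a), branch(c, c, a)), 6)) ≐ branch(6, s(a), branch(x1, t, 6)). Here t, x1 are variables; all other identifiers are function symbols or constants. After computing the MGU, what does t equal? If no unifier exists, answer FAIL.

Decompose branch/3: 6 ≐ 6,  s(a) ≐ s(a),  branch(a, branch(s(x1), s(a), branch(c, c, a)), 6) ≐ branch(x1, t, 6).
Delete trivial equation 6 ≐ 6.
Delete trivial equation s(a) ≐ s(a).
Decompose branch/3: a ≐ x1,  branch(s(x1), s(a), branch(c, c, a)) ≐ t,  6 ≐ 6.
Bind x1 := a; substituting into the one remaining equation that mentions x1 gives: branch(s(a), s(a), branch(c, c, a)) ≐ t.
Bind t := branch(s(a), s(a), branch(c, c, a)); no other remaining equation mentions t.
Delete trivial equation 6 ≐ 6.
MGU = { x1 -> a, t -> branch(s(a), s(a), branch(c, c, a)) }, so t -> branch(s(a), s(a), branch(c, c, a)).

branch(s(a), s(a), branch(c, c, a))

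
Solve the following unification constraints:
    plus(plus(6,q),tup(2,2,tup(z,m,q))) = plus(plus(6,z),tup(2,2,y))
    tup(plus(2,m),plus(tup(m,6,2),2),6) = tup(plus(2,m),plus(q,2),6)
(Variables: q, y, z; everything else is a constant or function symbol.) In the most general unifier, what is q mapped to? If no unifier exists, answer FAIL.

Decompose plus/2: plus(6,q) = plus(6,z),  tup(2,2,tup(z,m,q)) = tup(2,2,y).
Decompose plus/2: 6 = 6,  q = z.
Delete trivial equation 6 = 6.
Bind q := z; substituting into the remaining equations gives: tup(2,2,tup(z,m,z)) = tup(2,2,y),  tup(plus(2,m),plus(tup(m,6,2),2),6) = tup(plus(2,m),plus(z,2),6).
Decompose tup/3: 2 = 2,  2 = 2,  tup(z,m,z) = y.
Delete trivial equation 2 = 2.
Delete trivial equation 2 = 2.
Bind y := tup(z,m,z); no other remaining equation mentions y.
Decompose tup/3: plus(2,m) = plus(2,m),  plus(tup(m,6,2),2) = plus(z,2),  6 = 6.
Delete trivial equation plus(2,m) = plus(2,m).
Decompose plus/2: tup(m,6,2) = z,  2 = 2.
Bind z := tup(m,6,2); no other remaining equation mentions z. Substituting into the earlier bindings gives q := tup(m,6,2), y := tup(tup(m,6,2),m,tup(m,6,2)).
Delete trivial equation 2 = 2.
Delete trivial equation 6 = 6.
MGU = { q := tup(m,6,2), y := tup(tup(m,6,2),m,tup(m,6,2)), z := tup(m,6,2) }, so q := tup(m,6,2).

tup(m,6,2)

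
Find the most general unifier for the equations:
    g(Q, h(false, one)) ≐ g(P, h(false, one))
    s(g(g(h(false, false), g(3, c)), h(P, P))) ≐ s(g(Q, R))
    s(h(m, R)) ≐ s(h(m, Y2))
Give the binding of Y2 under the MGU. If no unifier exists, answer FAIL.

h(g(h(false, false), g(3, c)), g(h(false, false), g(3, c)))

Decompose g/2: Q ≐ P,  h(false, one) ≐ h(false, one).
Bind Q := P; substituting into the one remaining equation that mentions Q gives: s(g(g(h(false, false), g(3, c)), h(P, P))) ≐ s(g(P, R)).
Delete trivial equation h(false, one) ≐ h(false, one).
Decompose s/1: g(g(h(false, false), g(3, c)), h(P, P)) ≐ g(P, R).
Decompose g/2: g(h(false, false), g(3, c)) ≐ P,  h(P, P) ≐ R.
Bind P := g(h(false, false), g(3, c)); substituting into the one remaining equation that mentions P gives: h(g(h(false, false), g(3, c)), g(h(false, false), g(3, c))) ≐ R. Substituting into the earlier binding gives Q := g(h(false, false), g(3, c)).
Bind R := h(g(h(false, false), g(3, c)), g(h(false, false), g(3, c))); substituting into the remaining equation gives: s(h(m, h(g(h(false, false), g(3, c)), g(h(false, false), g(3, c))))) ≐ s(h(m, Y2)).
Decompose s/1: h(m, h(g(h(false, false), g(3, c)), g(h(false, false), g(3, c)))) ≐ h(m, Y2).
Decompose h/2: m ≐ m,  h(g(h(false, false), g(3, c)), g(h(false, false), g(3, c))) ≐ Y2.
Delete trivial equation m ≐ m.
Bind Y2 := h(g(h(false, false), g(3, c)), g(h(false, false), g(3, c))).
MGU = { Q := g(h(false, false), g(3, c)), P := g(h(false, false), g(3, c)), R := h(g(h(false, false), g(3, c)), g(h(false, false), g(3, c))), Y2 := h(g(h(false, false), g(3, c)), g(h(false, false), g(3, c))) }, so Y2 := h(g(h(false, false), g(3, c)), g(h(false, false), g(3, c))).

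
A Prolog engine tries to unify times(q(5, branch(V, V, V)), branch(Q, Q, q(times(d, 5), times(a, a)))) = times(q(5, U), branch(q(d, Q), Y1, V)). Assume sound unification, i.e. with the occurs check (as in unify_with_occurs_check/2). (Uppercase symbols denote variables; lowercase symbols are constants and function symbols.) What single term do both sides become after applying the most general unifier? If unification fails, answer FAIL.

FAIL

Decompose times/2: q(5, branch(V, V, V)) = q(5, U),  branch(Q, Q, q(times(d, 5), times(a, a))) = branch(q(d, Q), Y1, V).
Decompose q/2: 5 = 5,  branch(V, V, V) = U.
Delete trivial equation 5 = 5.
Bind U := branch(V, V, V); no other remaining equation mentions U.
Decompose branch/3: Q = q(d, Q),  Q = Y1,  q(times(d, 5), times(a, a)) = V.
Occurs check fails: Q occurs in q(d, Q); the equation Q = q(d, Q) has no finite solution.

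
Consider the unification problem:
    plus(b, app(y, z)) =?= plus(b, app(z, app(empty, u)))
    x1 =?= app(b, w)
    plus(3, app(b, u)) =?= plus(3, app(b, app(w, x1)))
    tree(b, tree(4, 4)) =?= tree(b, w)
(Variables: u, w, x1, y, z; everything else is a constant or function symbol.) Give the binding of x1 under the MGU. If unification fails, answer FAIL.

app(b, tree(4, 4))

Decompose plus/2: b =?= b,  app(y, z) =?= app(z, app(empty, u)).
Delete trivial equation b =?= b.
Decompose app/2: y =?= z,  z =?= app(empty, u).
Bind y := z; no other remaining equation mentions y.
Bind z := app(empty, u); no other remaining equation mentions z. Substituting into the earlier binding gives y := app(empty, u).
Bind x1 := app(b, w); substituting into the one remaining equation that mentions x1 gives: plus(3, app(b, u)) =?= plus(3, app(b, app(w, app(b, w)))).
Decompose plus/2: 3 =?= 3,  app(b, u) =?= app(b, app(w, app(b, w))).
Delete trivial equation 3 =?= 3.
Decompose app/2: b =?= b,  u =?= app(w, app(b, w)).
Delete trivial equation b =?= b.
Bind u := app(w, app(b, w)); no other remaining equation mentions u. Substituting into the earlier bindings gives y := app(empty, app(w, app(b, w))), z := app(empty, app(w, app(b, w))).
Decompose tree/2: b =?= b,  tree(4, 4) =?= w.
Delete trivial equation b =?= b.
Bind w := tree(4, 4). Substituting into the earlier bindings gives y := app(empty, app(tree(4, 4), app(b, tree(4, 4)))), z := app(empty, app(tree(4, 4), app(b, tree(4, 4)))), x1 := app(b, tree(4, 4)), u := app(tree(4, 4), app(b, tree(4, 4))).
MGU = { y -> app(empty, app(tree(4, 4), app(b, tree(4, 4)))), z -> app(empty, app(tree(4, 4), app(b, tree(4, 4)))), x1 -> app(b, tree(4, 4)), u -> app(tree(4, 4), app(b, tree(4, 4))), w -> tree(4, 4) }, so x1 -> app(b, tree(4, 4)).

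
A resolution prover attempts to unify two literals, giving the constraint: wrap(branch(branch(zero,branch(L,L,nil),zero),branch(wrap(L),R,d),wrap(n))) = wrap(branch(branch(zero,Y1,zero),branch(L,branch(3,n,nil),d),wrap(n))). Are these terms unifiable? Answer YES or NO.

NO

Decompose wrap/1: branch(branch(zero,branch(L,L,nil),zero),branch(wrap(L),R,d),wrap(n)) = branch(branch(zero,Y1,zero),branch(L,branch(3,n,nil),d),wrap(n)).
Decompose branch/3: branch(zero,branch(L,L,nil),zero) = branch(zero,Y1,zero),  branch(wrap(L),R,d) = branch(L,branch(3,n,nil),d),  wrap(n) = wrap(n).
Decompose branch/3: zero = zero,  branch(L,L,nil) = Y1,  zero = zero.
Delete trivial equation zero = zero.
Bind Y1 := branch(L,L,nil); no other remaining equation mentions Y1.
Delete trivial equation zero = zero.
Decompose branch/3: wrap(L) = L,  R = branch(3,n,nil),  d = d.
Occurs check fails: L occurs in wrap(L); the equation L = wrap(L) has no finite solution.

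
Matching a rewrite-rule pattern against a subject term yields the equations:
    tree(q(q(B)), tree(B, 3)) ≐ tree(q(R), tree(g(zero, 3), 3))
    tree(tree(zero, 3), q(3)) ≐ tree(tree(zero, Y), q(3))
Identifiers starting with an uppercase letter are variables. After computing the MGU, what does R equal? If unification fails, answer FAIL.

q(g(zero, 3))

Decompose tree/2: q(q(B)) ≐ q(R),  tree(B, 3) ≐ tree(g(zero, 3), 3).
Decompose q/1: q(B) ≐ R.
Bind R := q(B); no other remaining equation mentions R.
Decompose tree/2: B ≐ g(zero, 3),  3 ≐ 3.
Bind B := g(zero, 3); no other remaining equation mentions B. Substituting into the earlier binding gives R := q(g(zero, 3)).
Delete trivial equation 3 ≐ 3.
Decompose tree/2: tree(zero, 3) ≐ tree(zero, Y),  q(3) ≐ q(3).
Decompose tree/2: zero ≐ zero,  3 ≐ Y.
Delete trivial equation zero ≐ zero.
Bind Y := 3; no other remaining equation mentions Y.
Delete trivial equation q(3) ≐ q(3).
MGU = { R ↦ q(g(zero, 3)), B ↦ g(zero, 3), Y ↦ 3 }, so R ↦ q(g(zero, 3)).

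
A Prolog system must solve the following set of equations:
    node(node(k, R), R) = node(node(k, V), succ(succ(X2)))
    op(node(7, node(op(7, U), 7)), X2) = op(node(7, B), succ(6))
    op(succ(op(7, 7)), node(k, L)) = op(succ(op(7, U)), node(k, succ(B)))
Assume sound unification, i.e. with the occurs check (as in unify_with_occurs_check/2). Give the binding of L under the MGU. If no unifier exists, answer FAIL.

succ(node(op(7, 7), 7))

Decompose node/2: node(k, R) = node(k, V),  R = succ(succ(X2)).
Decompose node/2: k = k,  R = V.
Delete trivial equation k = k.
Bind R := V; substituting into the one remaining equation that mentions R gives: V = succ(succ(X2)).
Bind V := succ(succ(X2)); no other remaining equation mentions V. Substituting into the earlier binding gives R := succ(succ(X2)).
Decompose op/2: node(7, node(op(7, U), 7)) = node(7, B),  X2 = succ(6).
Decompose node/2: 7 = 7,  node(op(7, U), 7) = B.
Delete trivial equation 7 = 7.
Bind B := node(op(7, U), 7); substituting into the one remaining equation that mentions B gives: op(succ(op(7, 7)), node(k, L)) = op(succ(op(7, U)), node(k, succ(node(op(7, U), 7)))).
Bind X2 := succ(6); no other remaining equation mentions X2. Substituting into the earlier bindings gives R := succ(succ(succ(6))), V := succ(succ(succ(6))).
Decompose op/2: succ(op(7, 7)) = succ(op(7, U)),  node(k, L) = node(k, succ(node(op(7, U), 7))).
Decompose succ/1: op(7, 7) = op(7, U).
Decompose op/2: 7 = 7,  7 = U.
Delete trivial equation 7 = 7.
Bind U := 7; substituting into the remaining equation gives: node(k, L) = node(k, succ(node(op(7, 7), 7))). Substituting into the earlier binding gives B := node(op(7, 7), 7).
Decompose node/2: k = k,  L = succ(node(op(7, 7), 7)).
Delete trivial equation k = k.
Bind L := succ(node(op(7, 7), 7)).
MGU = { R = succ(succ(succ(6))), V = succ(succ(succ(6))), B = node(op(7, 7), 7), X2 = succ(6), U = 7, L = succ(node(op(7, 7), 7)) }, so L = succ(node(op(7, 7), 7)).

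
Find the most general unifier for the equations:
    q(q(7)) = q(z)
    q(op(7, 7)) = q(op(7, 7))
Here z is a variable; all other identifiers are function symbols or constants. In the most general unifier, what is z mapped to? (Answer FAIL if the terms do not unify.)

q(7)

Decompose q/1: q(7) = z.
Bind z := q(7); no other remaining equation mentions z.
Delete trivial equation q(op(7, 7)) = q(op(7, 7)).
MGU = { z := q(7) }, so z := q(7).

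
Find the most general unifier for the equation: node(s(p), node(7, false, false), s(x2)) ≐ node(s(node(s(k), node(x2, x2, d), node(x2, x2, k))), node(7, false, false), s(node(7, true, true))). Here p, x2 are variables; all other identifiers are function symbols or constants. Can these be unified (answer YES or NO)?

Decompose node/3: s(p) ≐ s(node(s(k), node(x2, x2, d), node(x2, x2, k))),  node(7, false, false) ≐ node(7, false, false),  s(x2) ≐ s(node(7, true, true)).
Decompose s/1: p ≐ node(s(k), node(x2, x2, d), node(x2, x2, k)).
Bind p := node(s(k), node(x2, x2, d), node(x2, x2, k)); no other remaining equation mentions p.
Delete trivial equation node(7, false, false) ≐ node(7, false, false).
Decompose s/1: x2 ≐ node(7, true, true).
Bind x2 := node(7, true, true). Substituting into the earlier binding gives p := node(s(k), node(node(7, true, true), node(7, true, true), d), node(node(7, true, true), node(7, true, true), k)).
No equations remain and no clash or occurs-check failure arose, so a unifier exists.

YES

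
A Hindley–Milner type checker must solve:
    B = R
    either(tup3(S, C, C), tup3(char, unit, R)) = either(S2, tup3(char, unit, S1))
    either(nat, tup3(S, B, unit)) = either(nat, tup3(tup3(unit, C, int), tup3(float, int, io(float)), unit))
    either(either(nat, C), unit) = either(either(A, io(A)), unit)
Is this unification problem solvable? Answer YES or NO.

YES

Bind B := R; substituting into the one remaining equation that mentions B gives: either(nat, tup3(S, R, unit)) = either(nat, tup3(tup3(unit, C, int), tup3(float, int, io(float)), unit)).
Decompose either/2: tup3(S, C, C) = S2,  tup3(char, unit, R) = tup3(char, unit, S1).
Bind S2 := tup3(S, C, C); no other remaining equation mentions S2.
Decompose tup3/3: char = char,  unit = unit,  R = S1.
Delete trivial equation char = char.
Delete trivial equation unit = unit.
Bind R := S1; substituting into the one remaining equation that mentions R gives: either(nat, tup3(S, S1, unit)) = either(nat, tup3(tup3(unit, C, int), tup3(float, int, io(float)), unit)). Substituting into the earlier binding gives B := S1.
Decompose either/2: nat = nat,  tup3(S, S1, unit) = tup3(tup3(unit, C, int), tup3(float, int, io(float)), unit).
Delete trivial equation nat = nat.
Decompose tup3/3: S = tup3(unit, C, int),  S1 = tup3(float, int, io(float)),  unit = unit.
Bind S := tup3(unit, C, int); no other remaining equation mentions S. Substituting into the earlier binding gives S2 := tup3(tup3(unit, C, int), C, C).
Bind S1 := tup3(float, int, io(float)); no other remaining equation mentions S1. Substituting into the earlier bindings gives B := tup3(float, int, io(float)), R := tup3(float, int, io(float)).
Delete trivial equation unit = unit.
Decompose either/2: either(nat, C) = either(A, io(A)),  unit = unit.
Decompose either/2: nat = A,  C = io(A).
Bind A := nat; substituting into the one remaining equation that mentions A gives: C = io(nat).
Bind C := io(nat); no other remaining equation mentions C. Substituting into the earlier bindings gives S2 := tup3(tup3(unit, io(nat), int), io(nat), io(nat)), S := tup3(unit, io(nat), int).
Delete trivial equation unit = unit.
No equations remain and no clash or occurs-check failure arose, so a unifier exists.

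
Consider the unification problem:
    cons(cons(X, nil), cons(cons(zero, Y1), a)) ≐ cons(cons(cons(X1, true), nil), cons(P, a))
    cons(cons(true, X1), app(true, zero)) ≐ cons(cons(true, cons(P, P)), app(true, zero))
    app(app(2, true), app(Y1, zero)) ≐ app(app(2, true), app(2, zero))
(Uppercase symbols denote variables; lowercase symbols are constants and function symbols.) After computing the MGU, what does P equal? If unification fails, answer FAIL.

cons(zero, 2)

Decompose cons/2: cons(X, nil) ≐ cons(cons(X1, true), nil),  cons(cons(zero, Y1), a) ≐ cons(P, a).
Decompose cons/2: X ≐ cons(X1, true),  nil ≐ nil.
Bind X := cons(X1, true); no other remaining equation mentions X.
Delete trivial equation nil ≐ nil.
Decompose cons/2: cons(zero, Y1) ≐ P,  a ≐ a.
Bind P := cons(zero, Y1); substituting into the one remaining equation that mentions P gives: cons(cons(true, X1), app(true, zero)) ≐ cons(cons(true, cons(cons(zero, Y1), cons(zero, Y1))), app(true, zero)).
Delete trivial equation a ≐ a.
Decompose cons/2: cons(true, X1) ≐ cons(true, cons(cons(zero, Y1), cons(zero, Y1))),  app(true, zero) ≐ app(true, zero).
Decompose cons/2: true ≐ true,  X1 ≐ cons(cons(zero, Y1), cons(zero, Y1)).
Delete trivial equation true ≐ true.
Bind X1 := cons(cons(zero, Y1), cons(zero, Y1)); no other remaining equation mentions X1. Substituting into the earlier binding gives X := cons(cons(cons(zero, Y1), cons(zero, Y1)), true).
Delete trivial equation app(true, zero) ≐ app(true, zero).
Decompose app/2: app(2, true) ≐ app(2, true),  app(Y1, zero) ≐ app(2, zero).
Delete trivial equation app(2, true) ≐ app(2, true).
Decompose app/2: Y1 ≐ 2,  zero ≐ zero.
Bind Y1 := 2; no other remaining equation mentions Y1. Substituting into the earlier bindings gives X := cons(cons(cons(zero, 2), cons(zero, 2)), true), P := cons(zero, 2), X1 := cons(cons(zero, 2), cons(zero, 2)).
Delete trivial equation zero ≐ zero.
MGU = { X -> cons(cons(cons(zero, 2), cons(zero, 2)), true), P -> cons(zero, 2), X1 -> cons(cons(zero, 2), cons(zero, 2)), Y1 -> 2 }, so P -> cons(zero, 2).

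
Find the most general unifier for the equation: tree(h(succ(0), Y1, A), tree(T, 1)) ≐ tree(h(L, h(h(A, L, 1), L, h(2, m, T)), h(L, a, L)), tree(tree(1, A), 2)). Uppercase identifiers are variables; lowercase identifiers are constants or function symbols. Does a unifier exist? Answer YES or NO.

Decompose tree/2: h(succ(0), Y1, A) ≐ h(L, h(h(A, L, 1), L, h(2, m, T)), h(L, a, L)),  tree(T, 1) ≐ tree(tree(1, A), 2).
Decompose h/3: succ(0) ≐ L,  Y1 ≐ h(h(A, L, 1), L, h(2, m, T)),  A ≐ h(L, a, L).
Bind L := succ(0); substituting into the 2 remaining equations that mention L gives: Y1 ≐ h(h(A, succ(0), 1), succ(0), h(2, m, T)),  A ≐ h(succ(0), a, succ(0)).
Bind Y1 := h(h(A, succ(0), 1), succ(0), h(2, m, T)); no other remaining equation mentions Y1.
Bind A := h(succ(0), a, succ(0)); substituting into the remaining equation gives: tree(T, 1) ≐ tree(tree(1, h(succ(0), a, succ(0))), 2). Substituting into the earlier binding gives Y1 := h(h(h(succ(0), a, succ(0)), succ(0), 1), succ(0), h(2, m, T)).
Decompose tree/2: T ≐ tree(1, h(succ(0), a, succ(0))),  1 ≐ 2.
Bind T := tree(1, h(succ(0), a, succ(0))); no other remaining equation mentions T. Substituting into the earlier binding gives Y1 := h(h(h(succ(0), a, succ(0)), succ(0), 1), succ(0), h(2, m, tree(1, h(succ(0), a, succ(0))))).
Clash: constants 1 and 2 differ; no unifier exists.

NO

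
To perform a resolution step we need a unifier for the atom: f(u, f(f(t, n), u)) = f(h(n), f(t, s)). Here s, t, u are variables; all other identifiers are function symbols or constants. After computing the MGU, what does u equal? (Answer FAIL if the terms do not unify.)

FAIL

Decompose f/2: u = h(n),  f(f(t, n), u) = f(t, s).
Bind u := h(n); substituting into the remaining equation gives: f(f(t, n), h(n)) = f(t, s).
Decompose f/2: f(t, n) = t,  h(n) = s.
Occurs check fails: t occurs in f(t, n); the equation t = f(t, n) has no finite solution.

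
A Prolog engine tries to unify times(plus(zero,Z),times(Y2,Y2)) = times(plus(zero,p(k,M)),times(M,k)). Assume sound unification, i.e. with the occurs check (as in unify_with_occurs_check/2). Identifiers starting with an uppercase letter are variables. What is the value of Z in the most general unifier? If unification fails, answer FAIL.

p(k,k)

Decompose times/2: plus(zero,Z) = plus(zero,p(k,M)),  times(Y2,Y2) = times(M,k).
Decompose plus/2: zero = zero,  Z = p(k,M).
Delete trivial equation zero = zero.
Bind Z := p(k,M); no other remaining equation mentions Z.
Decompose times/2: Y2 = M,  Y2 = k.
Bind Y2 := M; substituting into the remaining equation gives: M = k.
Bind M := k. Substituting into the earlier bindings gives Z := p(k,k), Y2 := k.
MGU = { Z = p(k,k), Y2 = k, M = k }, so Z = p(k,k).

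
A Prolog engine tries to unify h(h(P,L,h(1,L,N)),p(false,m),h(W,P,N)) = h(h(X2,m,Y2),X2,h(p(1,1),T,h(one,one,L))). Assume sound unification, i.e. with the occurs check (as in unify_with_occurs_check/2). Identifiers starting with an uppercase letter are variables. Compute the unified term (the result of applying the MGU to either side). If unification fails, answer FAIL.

h(h(p(false,m),m,h(1,m,h(one,one,m))),p(false,m),h(p(1,1),p(false,m),h(one,one,m)))

Decompose h/3: h(P,L,h(1,L,N)) = h(X2,m,Y2),  p(false,m) = X2,  h(W,P,N) = h(p(1,1),T,h(one,one,L)).
Decompose h/3: P = X2,  L = m,  h(1,L,N) = Y2.
Bind P := X2; substituting into the one remaining equation that mentions P gives: h(W,X2,N) = h(p(1,1),T,h(one,one,L)).
Bind L := m; substituting into the 2 remaining equations that mention L gives: h(1,m,N) = Y2,  h(W,X2,N) = h(p(1,1),T,h(one,one,m)).
Bind Y2 := h(1,m,N); no other remaining equation mentions Y2.
Bind X2 := p(false,m); substituting into the remaining equation gives: h(W,p(false,m),N) = h(p(1,1),T,h(one,one,m)). Substituting into the earlier binding gives P := p(false,m).
Decompose h/3: W = p(1,1),  p(false,m) = T,  N = h(one,one,m).
Bind W := p(1,1); no other remaining equation mentions W.
Bind T := p(false,m); no other remaining equation mentions T.
Bind N := h(one,one,m). Substituting into the earlier binding gives Y2 := h(1,m,h(one,one,m)).
Applying the MGU to either side gives h(h(p(false,m),m,h(1,m,h(one,one,m))),p(false,m),h(p(1,1),p(false,m),h(one,one,m))).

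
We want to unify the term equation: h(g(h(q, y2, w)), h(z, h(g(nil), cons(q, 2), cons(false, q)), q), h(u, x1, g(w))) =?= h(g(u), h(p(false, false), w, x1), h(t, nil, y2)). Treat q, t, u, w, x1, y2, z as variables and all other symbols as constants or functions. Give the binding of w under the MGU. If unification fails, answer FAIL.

h(g(nil), cons(nil, 2), cons(false, nil))

Decompose h/3: g(h(q, y2, w)) =?= g(u),  h(z, h(g(nil), cons(q, 2), cons(false, q)), q) =?= h(p(false, false), w, x1),  h(u, x1, g(w)) =?= h(t, nil, y2).
Decompose g/1: h(q, y2, w) =?= u.
Bind u := h(q, y2, w); substituting into the one remaining equation that mentions u gives: h(h(q, y2, w), x1, g(w)) =?= h(t, nil, y2).
Decompose h/3: z =?= p(false, false),  h(g(nil), cons(q, 2), cons(false, q)) =?= w,  q =?= x1.
Bind z := p(false, false); no other remaining equation mentions z.
Bind w := h(g(nil), cons(q, 2), cons(false, q)); substituting into the one remaining equation that mentions w gives: h(h(q, y2, h(g(nil), cons(q, 2), cons(false, q))), x1, g(h(g(nil), cons(q, 2), cons(false, q)))) =?= h(t, nil, y2). Substituting into the earlier binding gives u := h(q, y2, h(g(nil), cons(q, 2), cons(false, q))).
Bind q := x1; substituting into the remaining equation gives: h(h(x1, y2, h(g(nil), cons(x1, 2), cons(false, x1))), x1, g(h(g(nil), cons(x1, 2), cons(false, x1)))) =?= h(t, nil, y2). Substituting into the earlier bindings gives u := h(x1, y2, h(g(nil), cons(x1, 2), cons(false, x1))), w := h(g(nil), cons(x1, 2), cons(false, x1)).
Decompose h/3: h(x1, y2, h(g(nil), cons(x1, 2), cons(false, x1))) =?= t,  x1 =?= nil,  g(h(g(nil), cons(x1, 2), cons(false, x1))) =?= y2.
Bind t := h(x1, y2, h(g(nil), cons(x1, 2), cons(false, x1))); no other remaining equation mentions t.
Bind x1 := nil; substituting into the remaining equation gives: g(h(g(nil), cons(nil, 2), cons(false, nil))) =?= y2. Substituting into the earlier bindings gives u := h(nil, y2, h(g(nil), cons(nil, 2), cons(false, nil))), w := h(g(nil), cons(nil, 2), cons(false, nil)), q := nil, t := h(nil, y2, h(g(nil), cons(nil, 2), cons(false, nil))).
Bind y2 := g(h(g(nil), cons(nil, 2), cons(false, nil))). Substituting into the earlier bindings gives u := h(nil, g(h(g(nil), cons(nil, 2), cons(false, nil))), h(g(nil), cons(nil, 2), cons(false, nil))), t := h(nil, g(h(g(nil), cons(nil, 2), cons(false, nil))), h(g(nil), cons(nil, 2), cons(false, nil))).
MGU = { u -> h(nil, g(h(g(nil), cons(nil, 2), cons(false, nil))), h(g(nil), cons(nil, 2), cons(false, nil))), z -> p(false, false), w -> h(g(nil), cons(nil, 2), cons(false, nil)), q -> nil, t -> h(nil, g(h(g(nil), cons(nil, 2), cons(false, nil))), h(g(nil), cons(nil, 2), cons(false, nil))), x1 -> nil, y2 -> g(h(g(nil), cons(nil, 2), cons(false, nil))) }, so w -> h(g(nil), cons(nil, 2), cons(false, nil)).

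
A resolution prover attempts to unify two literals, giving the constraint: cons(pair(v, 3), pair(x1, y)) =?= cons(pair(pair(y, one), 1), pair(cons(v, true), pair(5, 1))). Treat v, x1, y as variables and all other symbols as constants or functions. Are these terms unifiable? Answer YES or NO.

Decompose cons/2: pair(v, 3) =?= pair(pair(y, one), 1),  pair(x1, y) =?= pair(cons(v, true), pair(5, 1)).
Decompose pair/2: v =?= pair(y, one),  3 =?= 1.
Bind v := pair(y, one); substituting into the one remaining equation that mentions v gives: pair(x1, y) =?= pair(cons(pair(y, one), true), pair(5, 1)).
Clash: constants 3 and 1 differ; no unifier exists.

NO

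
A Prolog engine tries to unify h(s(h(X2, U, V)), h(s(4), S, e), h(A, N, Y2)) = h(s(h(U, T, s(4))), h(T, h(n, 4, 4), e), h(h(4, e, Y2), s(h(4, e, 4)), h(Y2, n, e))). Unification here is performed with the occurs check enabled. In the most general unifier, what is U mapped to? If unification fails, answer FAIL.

FAIL

Decompose h/3: s(h(X2, U, V)) = s(h(U, T, s(4))),  h(s(4), S, e) = h(T, h(n, 4, 4), e),  h(A, N, Y2) = h(h(4, e, Y2), s(h(4, e, 4)), h(Y2, n, e)).
Decompose s/1: h(X2, U, V) = h(U, T, s(4)).
Decompose h/3: X2 = U,  U = T,  V = s(4).
Bind X2 := U; no other remaining equation mentions X2.
Bind U := T; no other remaining equation mentions U. Substituting into the earlier binding gives X2 := T.
Bind V := s(4); no other remaining equation mentions V.
Decompose h/3: s(4) = T,  S = h(n, 4, 4),  e = e.
Bind T := s(4); no other remaining equation mentions T. Substituting into the earlier bindings gives X2 := s(4), U := s(4).
Bind S := h(n, 4, 4); no other remaining equation mentions S.
Delete trivial equation e = e.
Decompose h/3: A = h(4, e, Y2),  N = s(h(4, e, 4)),  Y2 = h(Y2, n, e).
Bind A := h(4, e, Y2); no other remaining equation mentions A.
Bind N := s(h(4, e, 4)); no other remaining equation mentions N.
Occurs check fails: Y2 occurs in h(Y2, n, e); the equation Y2 = h(Y2, n, e) has no finite solution.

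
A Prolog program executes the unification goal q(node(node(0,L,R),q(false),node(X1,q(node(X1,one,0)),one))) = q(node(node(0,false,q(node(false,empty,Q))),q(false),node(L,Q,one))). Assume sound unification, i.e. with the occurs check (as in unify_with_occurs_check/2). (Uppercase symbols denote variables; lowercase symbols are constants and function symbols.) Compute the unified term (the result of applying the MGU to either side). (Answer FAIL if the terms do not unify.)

q(node(node(0,false,q(node(false,empty,q(node(false,one,0))))),q(false),node(false,q(node(false,one,0)),one)))

Decompose q/1: node(node(0,L,R),q(false),node(X1,q(node(X1,one,0)),one)) = node(node(0,false,q(node(false,empty,Q))),q(false),node(L,Q,one)).
Decompose node/3: node(0,L,R) = node(0,false,q(node(false,empty,Q))),  q(false) = q(false),  node(X1,q(node(X1,one,0)),one) = node(L,Q,one).
Decompose node/3: 0 = 0,  L = false,  R = q(node(false,empty,Q)).
Delete trivial equation 0 = 0.
Bind L := false; substituting into the one remaining equation that mentions L gives: node(X1,q(node(X1,one,0)),one) = node(false,Q,one).
Bind R := q(node(false,empty,Q)); no other remaining equation mentions R.
Delete trivial equation q(false) = q(false).
Decompose node/3: X1 = false,  q(node(X1,one,0)) = Q,  one = one.
Bind X1 := false; substituting into the one remaining equation that mentions X1 gives: q(node(false,one,0)) = Q.
Bind Q := q(node(false,one,0)); no other remaining equation mentions Q. Substituting into the earlier binding gives R := q(node(false,empty,q(node(false,one,0)))).
Delete trivial equation one = one.
Applying the MGU to either side gives q(node(node(0,false,q(node(false,empty,q(node(false,one,0))))),q(false),node(false,q(node(false,one,0)),one))).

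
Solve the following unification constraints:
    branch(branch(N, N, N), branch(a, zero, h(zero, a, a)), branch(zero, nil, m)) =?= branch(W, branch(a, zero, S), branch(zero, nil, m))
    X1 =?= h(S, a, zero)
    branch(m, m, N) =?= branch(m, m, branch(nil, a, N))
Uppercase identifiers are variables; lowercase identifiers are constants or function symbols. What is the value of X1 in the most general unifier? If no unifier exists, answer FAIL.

Decompose branch/3: branch(N, N, N) =?= W,  branch(a, zero, h(zero, a, a)) =?= branch(a, zero, S),  branch(zero, nil, m) =?= branch(zero, nil, m).
Bind W := branch(N, N, N); no other remaining equation mentions W.
Decompose branch/3: a =?= a,  zero =?= zero,  h(zero, a, a) =?= S.
Delete trivial equation a =?= a.
Delete trivial equation zero =?= zero.
Bind S := h(zero, a, a); substituting into the one remaining equation that mentions S gives: X1 =?= h(h(zero, a, a), a, zero).
Delete trivial equation branch(zero, nil, m) =?= branch(zero, nil, m).
Bind X1 := h(h(zero, a, a), a, zero); no other remaining equation mentions X1.
Decompose branch/3: m =?= m,  m =?= m,  N =?= branch(nil, a, N).
Delete trivial equation m =?= m.
Delete trivial equation m =?= m.
Occurs check fails: N occurs in branch(nil, a, N); the equation N =?= branch(nil, a, N) has no finite solution.

FAIL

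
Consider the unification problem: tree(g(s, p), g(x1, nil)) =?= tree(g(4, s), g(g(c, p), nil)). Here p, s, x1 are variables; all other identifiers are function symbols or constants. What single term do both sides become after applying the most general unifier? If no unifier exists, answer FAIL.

Decompose tree/2: g(s, p) =?= g(4, s),  g(x1, nil) =?= g(g(c, p), nil).
Decompose g/2: s =?= 4,  p =?= s.
Bind s := 4; substituting into the one remaining equation that mentions s gives: p =?= 4.
Bind p := 4; substituting into the remaining equation gives: g(x1, nil) =?= g(g(c, 4), nil).
Decompose g/2: x1 =?= g(c, 4),  nil =?= nil.
Bind x1 := g(c, 4); no other remaining equation mentions x1.
Delete trivial equation nil =?= nil.
Applying the MGU to either side gives tree(g(4, 4), g(g(c, 4), nil)).

tree(g(4, 4), g(g(c, 4), nil))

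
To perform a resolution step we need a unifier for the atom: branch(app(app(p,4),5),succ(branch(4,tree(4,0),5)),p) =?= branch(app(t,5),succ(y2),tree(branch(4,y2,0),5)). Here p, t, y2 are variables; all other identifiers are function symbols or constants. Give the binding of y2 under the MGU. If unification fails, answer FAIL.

branch(4,tree(4,0),5)

Decompose branch/3: app(app(p,4),5) =?= app(t,5),  succ(branch(4,tree(4,0),5)) =?= succ(y2),  p =?= tree(branch(4,y2,0),5).
Decompose app/2: app(p,4) =?= t,  5 =?= 5.
Bind t := app(p,4); no other remaining equation mentions t.
Delete trivial equation 5 =?= 5.
Decompose succ/1: branch(4,tree(4,0),5) =?= y2.
Bind y2 := branch(4,tree(4,0),5); substituting into the remaining equation gives: p =?= tree(branch(4,branch(4,tree(4,0),5),0),5).
Bind p := tree(branch(4,branch(4,tree(4,0),5),0),5). Substituting into the earlier binding gives t := app(tree(branch(4,branch(4,tree(4,0),5),0),5),4).
MGU = { t -> app(tree(branch(4,branch(4,tree(4,0),5),0),5),4), y2 -> branch(4,tree(4,0),5), p -> tree(branch(4,branch(4,tree(4,0),5),0),5) }, so y2 -> branch(4,tree(4,0),5).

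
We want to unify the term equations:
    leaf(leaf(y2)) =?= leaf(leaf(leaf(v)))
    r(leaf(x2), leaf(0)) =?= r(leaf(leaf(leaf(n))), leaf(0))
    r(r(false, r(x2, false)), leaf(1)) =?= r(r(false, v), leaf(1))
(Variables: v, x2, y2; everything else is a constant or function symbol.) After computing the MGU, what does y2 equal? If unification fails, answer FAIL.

leaf(r(leaf(leaf(n)), false))

Decompose leaf/1: leaf(y2) =?= leaf(leaf(v)).
Decompose leaf/1: y2 =?= leaf(v).
Bind y2 := leaf(v); no other remaining equation mentions y2.
Decompose r/2: leaf(x2) =?= leaf(leaf(leaf(n))),  leaf(0) =?= leaf(0).
Decompose leaf/1: x2 =?= leaf(leaf(n)).
Bind x2 := leaf(leaf(n)); substituting into the one remaining equation that mentions x2 gives: r(r(false, r(leaf(leaf(n)), false)), leaf(1)) =?= r(r(false, v), leaf(1)).
Delete trivial equation leaf(0) =?= leaf(0).
Decompose r/2: r(false, r(leaf(leaf(n)), false)) =?= r(false, v),  leaf(1) =?= leaf(1).
Decompose r/2: false =?= false,  r(leaf(leaf(n)), false) =?= v.
Delete trivial equation false =?= false.
Bind v := r(leaf(leaf(n)), false); no other remaining equation mentions v. Substituting into the earlier binding gives y2 := leaf(r(leaf(leaf(n)), false)).
Delete trivial equation leaf(1) =?= leaf(1).
MGU = { y2 := leaf(r(leaf(leaf(n)), false)), x2 := leaf(leaf(n)), v := r(leaf(leaf(n)), false) }, so y2 := leaf(r(leaf(leaf(n)), false)).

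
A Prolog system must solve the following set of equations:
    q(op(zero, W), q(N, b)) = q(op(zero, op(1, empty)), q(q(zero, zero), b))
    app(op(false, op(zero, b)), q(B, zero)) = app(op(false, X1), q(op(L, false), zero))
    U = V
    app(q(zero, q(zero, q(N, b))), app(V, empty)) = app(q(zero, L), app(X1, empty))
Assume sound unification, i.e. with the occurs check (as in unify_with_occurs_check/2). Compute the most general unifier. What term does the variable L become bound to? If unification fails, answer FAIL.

Decompose q/2: op(zero, W) = op(zero, op(1, empty)),  q(N, b) = q(q(zero, zero), b).
Decompose op/2: zero = zero,  W = op(1, empty).
Delete trivial equation zero = zero.
Bind W := op(1, empty); no other remaining equation mentions W.
Decompose q/2: N = q(zero, zero),  b = b.
Bind N := q(zero, zero); substituting into the one remaining equation that mentions N gives: app(q(zero, q(zero, q(q(zero, zero), b))), app(V, empty)) = app(q(zero, L), app(X1, empty)).
Delete trivial equation b = b.
Decompose app/2: op(false, op(zero, b)) = op(false, X1),  q(B, zero) = q(op(L, false), zero).
Decompose op/2: false = false,  op(zero, b) = X1.
Delete trivial equation false = false.
Bind X1 := op(zero, b); substituting into the one remaining equation that mentions X1 gives: app(q(zero, q(zero, q(q(zero, zero), b))), app(V, empty)) = app(q(zero, L), app(op(zero, b), empty)).
Decompose q/2: B = op(L, false),  zero = zero.
Bind B := op(L, false); no other remaining equation mentions B.
Delete trivial equation zero = zero.
Bind U := V; no other remaining equation mentions U.
Decompose app/2: q(zero, q(zero, q(q(zero, zero), b))) = q(zero, L),  app(V, empty) = app(op(zero, b), empty).
Decompose q/2: zero = zero,  q(zero, q(q(zero, zero), b)) = L.
Delete trivial equation zero = zero.
Bind L := q(zero, q(q(zero, zero), b)); no other remaining equation mentions L. Substituting into the earlier binding gives B := op(q(zero, q(q(zero, zero), b)), false).
Decompose app/2: V = op(zero, b),  empty = empty.
Bind V := op(zero, b); no other remaining equation mentions V. Substituting into the earlier binding gives U := op(zero, b).
Delete trivial equation empty = empty.
MGU = { W = op(1, empty), N = q(zero, zero), X1 = op(zero, b), B = op(q(zero, q(q(zero, zero), b)), false), U = op(zero, b), L = q(zero, q(q(zero, zero), b)), V = op(zero, b) }, so L = q(zero, q(q(zero, zero), b)).

q(zero, q(q(zero, zero), b))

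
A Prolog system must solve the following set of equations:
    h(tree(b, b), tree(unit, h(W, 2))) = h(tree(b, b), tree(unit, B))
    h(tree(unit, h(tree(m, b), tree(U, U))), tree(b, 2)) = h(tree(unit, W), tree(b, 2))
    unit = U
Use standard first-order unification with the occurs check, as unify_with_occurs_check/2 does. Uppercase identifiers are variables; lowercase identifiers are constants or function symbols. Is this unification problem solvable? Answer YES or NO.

Decompose h/2: tree(b, b) = tree(b, b),  tree(unit, h(W, 2)) = tree(unit, B).
Delete trivial equation tree(b, b) = tree(b, b).
Decompose tree/2: unit = unit,  h(W, 2) = B.
Delete trivial equation unit = unit.
Bind B := h(W, 2); no other remaining equation mentions B.
Decompose h/2: tree(unit, h(tree(m, b), tree(U, U))) = tree(unit, W),  tree(b, 2) = tree(b, 2).
Decompose tree/2: unit = unit,  h(tree(m, b), tree(U, U)) = W.
Delete trivial equation unit = unit.
Bind W := h(tree(m, b), tree(U, U)); no other remaining equation mentions W. Substituting into the earlier binding gives B := h(h(tree(m, b), tree(U, U)), 2).
Delete trivial equation tree(b, 2) = tree(b, 2).
Bind U := unit. Substituting into the earlier bindings gives B := h(h(tree(m, b), tree(unit, unit)), 2), W := h(tree(m, b), tree(unit, unit)).
No equations remain and no clash or occurs-check failure arose, so a unifier exists.

YES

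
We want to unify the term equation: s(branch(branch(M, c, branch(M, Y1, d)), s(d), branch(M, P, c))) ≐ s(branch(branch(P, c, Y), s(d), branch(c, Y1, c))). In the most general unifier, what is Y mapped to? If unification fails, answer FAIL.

branch(c, c, d)

Decompose s/1: branch(branch(M, c, branch(M, Y1, d)), s(d), branch(M, P, c)) ≐ branch(branch(P, c, Y), s(d), branch(c, Y1, c)).
Decompose branch/3: branch(M, c, branch(M, Y1, d)) ≐ branch(P, c, Y),  s(d) ≐ s(d),  branch(M, P, c) ≐ branch(c, Y1, c).
Decompose branch/3: M ≐ P,  c ≐ c,  branch(M, Y1, d) ≐ Y.
Bind M := P; substituting into the 2 remaining equations that mention M gives: branch(P, Y1, d) ≐ Y,  branch(P, P, c) ≐ branch(c, Y1, c).
Delete trivial equation c ≐ c.
Bind Y := branch(P, Y1, d); no other remaining equation mentions Y.
Delete trivial equation s(d) ≐ s(d).
Decompose branch/3: P ≐ c,  P ≐ Y1,  c ≐ c.
Bind P := c; substituting into the one remaining equation that mentions P gives: c ≐ Y1. Substituting into the earlier bindings gives M := c, Y := branch(c, Y1, d).
Bind Y1 := c; no other remaining equation mentions Y1. Substituting into the earlier binding gives Y := branch(c, c, d).
Delete trivial equation c ≐ c.
MGU = { M := c, Y := branch(c, c, d), P := c, Y1 := c }, so Y := branch(c, c, d).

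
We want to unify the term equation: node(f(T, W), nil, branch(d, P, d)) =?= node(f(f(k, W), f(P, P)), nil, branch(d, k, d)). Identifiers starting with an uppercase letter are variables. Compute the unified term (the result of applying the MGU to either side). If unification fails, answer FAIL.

Decompose node/3: f(T, W) =?= f(f(k, W), f(P, P)),  nil =?= nil,  branch(d, P, d) =?= branch(d, k, d).
Decompose f/2: T =?= f(k, W),  W =?= f(P, P).
Bind T := f(k, W); no other remaining equation mentions T.
Bind W := f(P, P); no other remaining equation mentions W. Substituting into the earlier binding gives T := f(k, f(P, P)).
Delete trivial equation nil =?= nil.
Decompose branch/3: d =?= d,  P =?= k,  d =?= d.
Delete trivial equation d =?= d.
Bind P := k; no other remaining equation mentions P. Substituting into the earlier bindings gives T := f(k, f(k, k)), W := f(k, k).
Delete trivial equation d =?= d.
Applying the MGU to either side gives node(f(f(k, f(k, k)), f(k, k)), nil, branch(d, k, d)).

node(f(f(k, f(k, k)), f(k, k)), nil, branch(d, k, d))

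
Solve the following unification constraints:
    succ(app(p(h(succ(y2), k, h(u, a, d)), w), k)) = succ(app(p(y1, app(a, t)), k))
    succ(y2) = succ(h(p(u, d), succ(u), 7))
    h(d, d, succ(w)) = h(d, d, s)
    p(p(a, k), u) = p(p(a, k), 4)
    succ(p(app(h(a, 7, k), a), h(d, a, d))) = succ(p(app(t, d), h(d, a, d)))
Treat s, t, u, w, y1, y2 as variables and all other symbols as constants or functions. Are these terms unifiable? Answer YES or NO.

Decompose succ/1: app(p(h(succ(y2), k, h(u, a, d)), w), k) = app(p(y1, app(a, t)), k).
Decompose app/2: p(h(succ(y2), k, h(u, a, d)), w) = p(y1, app(a, t)),  k = k.
Decompose p/2: h(succ(y2), k, h(u, a, d)) = y1,  w = app(a, t).
Bind y1 := h(succ(y2), k, h(u, a, d)); no other remaining equation mentions y1.
Bind w := app(a, t); substituting into the one remaining equation that mentions w gives: h(d, d, succ(app(a, t))) = h(d, d, s).
Delete trivial equation k = k.
Decompose succ/1: y2 = h(p(u, d), succ(u), 7).
Bind y2 := h(p(u, d), succ(u), 7); no other remaining equation mentions y2. Substituting into the earlier binding gives y1 := h(succ(h(p(u, d), succ(u), 7)), k, h(u, a, d)).
Decompose h/3: d = d,  d = d,  succ(app(a, t)) = s.
Delete trivial equation d = d.
Delete trivial equation d = d.
Bind s := succ(app(a, t)); no other remaining equation mentions s.
Decompose p/2: p(a, k) = p(a, k),  u = 4.
Delete trivial equation p(a, k) = p(a, k).
Bind u := 4; no other remaining equation mentions u. Substituting into the earlier bindings gives y1 := h(succ(h(p(4, d), succ(4), 7)), k, h(4, a, d)), y2 := h(p(4, d), succ(4), 7).
Decompose succ/1: p(app(h(a, 7, k), a), h(d, a, d)) = p(app(t, d), h(d, a, d)).
Decompose p/2: app(h(a, 7, k), a) = app(t, d),  h(d, a, d) = h(d, a, d).
Decompose app/2: h(a, 7, k) = t,  a = d.
Bind t := h(a, 7, k); no other remaining equation mentions t. Substituting into the earlier bindings gives w := app(a, h(a, 7, k)), s := succ(app(a, h(a, 7, k))).
Clash: constants a and d differ; no unifier exists.

NO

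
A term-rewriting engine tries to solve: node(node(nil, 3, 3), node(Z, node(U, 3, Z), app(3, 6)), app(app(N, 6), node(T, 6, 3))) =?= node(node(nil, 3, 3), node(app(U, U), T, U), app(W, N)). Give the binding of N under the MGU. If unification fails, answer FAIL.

Decompose node/3: node(nil, 3, 3) =?= node(nil, 3, 3),  node(Z, node(U, 3, Z), app(3, 6)) =?= node(app(U, U), T, U),  app(app(N, 6), node(T, 6, 3)) =?= app(W, N).
Delete trivial equation node(nil, 3, 3) =?= node(nil, 3, 3).
Decompose node/3: Z =?= app(U, U),  node(U, 3, Z) =?= T,  app(3, 6) =?= U.
Bind Z := app(U, U); substituting into the one remaining equation that mentions Z gives: node(U, 3, app(U, U)) =?= T.
Bind T := node(U, 3, app(U, U)); substituting into the one remaining equation that mentions T gives: app(app(N, 6), node(node(U, 3, app(U, U)), 6, 3)) =?= app(W, N).
Bind U := app(3, 6); substituting into the remaining equation gives: app(app(N, 6), node(node(app(3, 6), 3, app(app(3, 6), app(3, 6))), 6, 3)) =?= app(W, N). Substituting into the earlier bindings gives Z := app(app(3, 6), app(3, 6)), T := node(app(3, 6), 3, app(app(3, 6), app(3, 6))).
Decompose app/2: app(N, 6) =?= W,  node(node(app(3, 6), 3, app(app(3, 6), app(3, 6))), 6, 3) =?= N.
Bind W := app(N, 6); no other remaining equation mentions W.
Bind N := node(node(app(3, 6), 3, app(app(3, 6), app(3, 6))), 6, 3). Substituting into the earlier binding gives W := app(node(node(app(3, 6), 3, app(app(3, 6), app(3, 6))), 6, 3), 6).
MGU = { Z ↦ app(app(3, 6), app(3, 6)), T ↦ node(app(3, 6), 3, app(app(3, 6), app(3, 6))), U ↦ app(3, 6), W ↦ app(node(node(app(3, 6), 3, app(app(3, 6), app(3, 6))), 6, 3), 6), N ↦ node(node(app(3, 6), 3, app(app(3, 6), app(3, 6))), 6, 3) }, so N ↦ node(node(app(3, 6), 3, app(app(3, 6), app(3, 6))), 6, 3).

node(node(app(3, 6), 3, app(app(3, 6), app(3, 6))), 6, 3)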